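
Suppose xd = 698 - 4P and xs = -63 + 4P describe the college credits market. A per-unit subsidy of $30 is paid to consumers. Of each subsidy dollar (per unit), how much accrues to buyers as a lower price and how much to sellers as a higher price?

Pre-subsidy: 698 - 4P = -63 + 4P gives P* = 95.125, x* = 317.5.
With the rebate, buyers effectively pay Pb = Ps − 30, where Ps is the price sellers receive.
Demand in terms of Ps becomes xd = 698 − 4(Ps − 30) = 818 - 4Ps. Setting this equal to supply: 818 - 4Ps = -63 + 4Ps, so Ps = 110.125.
Buyers pay Pb = 110.125 − 30 = 80.125; x' = -63 + 4·110.125 = 377.5.
Buyers' price falls by P* − Pb = 95.125 − 80.125 = 15; sellers' price rises by Ps − P* = 110.125 − 95.125 = 15.

Buyers gain $15 per unit; sellers gain $15 per unit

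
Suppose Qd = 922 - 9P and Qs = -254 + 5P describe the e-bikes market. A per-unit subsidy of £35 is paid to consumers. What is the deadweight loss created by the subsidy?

Deadweight loss = £1968.75

Pre-subsidy: 922 - 9P = -254 + 5P gives P* = 84, Q* = 166.
With the rebate, buyers effectively pay Pb = Ps − 35, where Ps is the price sellers receive.
Demand in terms of Ps becomes Qd = 922 − 9(Ps − 35) = 1237 - 9Ps. Setting this equal to supply: 1237 - 9Ps = -254 + 5Ps, so Ps = 106.5.
Buyers pay Pb = 106.5 − 35 = 71.5; Q' = -254 + 5·106.5 = 278.5.
The subsidy expands output by 278.5 − 166 = 112.5 past the efficient level; on those units the gap between marginal cost and willingness to pay runs from 0 up to 35.
DWL = ½ × 35 × 112.5 = 1968.75.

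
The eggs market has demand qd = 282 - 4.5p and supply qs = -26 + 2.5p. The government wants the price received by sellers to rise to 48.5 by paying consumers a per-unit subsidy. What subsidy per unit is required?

Required subsidy s = 7 per unit

At a seller price of 48.5, quantity supplied is -26 + 2.5·48.5 = 95.25.
Buyers absorb 95.25 only when they pay pb with 282 − 4.5·pb = 95.25, i.e. pb = 41.5.
s = ps − pb = 48.5 − 41.5 = 7.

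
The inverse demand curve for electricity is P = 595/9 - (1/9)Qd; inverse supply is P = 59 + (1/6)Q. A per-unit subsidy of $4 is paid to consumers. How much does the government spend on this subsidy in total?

Government cost = $160

Pre-subsidy: 595/9 - (1/9)Q = 59 + (1/6)Q gives Q* = 25.6 and P* = 949/15.
With the rebate, buyers effectively pay Pb = Ps − 4, where Ps is the price sellers receive.
On the curves, Pb = 595/9 - (1/9)Q and Ps = 59 + (1/6)Q; the wedge Ps − Pb = 4 gives 59 + (1/6)Q − (595/9 - (1/9)Q) = 4, so Q' = 40.
Then Pb = 595/9 − (1/9)·40 = 185/3 and Ps = 59 + (1/6)·40 = 197/3.
Government outlay = subsidy × quantity = 4 × 40 = 160.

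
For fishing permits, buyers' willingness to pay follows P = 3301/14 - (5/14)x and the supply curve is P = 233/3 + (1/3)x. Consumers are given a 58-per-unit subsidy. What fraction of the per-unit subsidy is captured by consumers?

Consumer share = 15/29

Pre-subsidy: 3301/14 - (5/14)x = 233/3 + (1/3)x gives x* = 229 and P* = 154.
With the rebate, buyers effectively pay Pb = Ps − 58, where Ps is the price sellers receive.
On the curves, Pb = 3301/14 - (5/14)x and Ps = 233/3 + (1/3)x; the wedge Ps − Pb = 58 gives 233/3 + (1/3)x − (3301/14 - (5/14)x) = 58, so x' = 313.
Then Pb = 3301/14 − (5/14)·313 = 124 and Ps = 233/3 + (1/3)·313 = 182.
Buyers' price falls by P* − Pb = 154 − 124 = 30; sellers' price rises by Ps − P* = 182 − 154 = 28.
So consumers capture 30/58 = 15/29 of each unit of subsidy.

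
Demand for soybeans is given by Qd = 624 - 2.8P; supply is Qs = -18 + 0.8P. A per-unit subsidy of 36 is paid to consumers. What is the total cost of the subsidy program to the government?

Pre-subsidy: 624 - 2.8P = -18 + 0.8P gives P* = 535/3, Q* = 374/3.
With the rebate, buyers effectively pay Pb = Ps − 36, where Ps is the price sellers receive.
Demand in terms of Ps becomes Qd = 624 − 2.8(Ps − 36) = 724.8 - 2.8Ps. Setting this equal to supply: 724.8 - 2.8Ps = -18 + 0.8Ps, so Ps = 619/3.
Buyers pay Pb = 619/3 − 36 = 511/3; Q' = -18 + 0.8·(619/3) = 2206/15.
Government outlay = subsidy × quantity = 36 × 2206/15 = 5294.4.

Government cost = 5294.4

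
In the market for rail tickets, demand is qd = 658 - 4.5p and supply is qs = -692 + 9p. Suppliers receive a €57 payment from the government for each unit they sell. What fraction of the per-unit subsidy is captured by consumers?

Consumer share = 2/3

Pre-subsidy: 658 - 4.5p = -692 + 9p gives p* = 100, q* = 208.
With the subsidy, sellers receive ps = pb + 57 for each unit, where pb is the price buyers pay.
Supply in terms of pb becomes qs = -692 + 9(pb + 57) = -179 + 9pb. Setting this equal to demand: 658 - 4.5pb = -179 + 9pb, so pb = 62.
Sellers receive ps = 62 + 57 = 119; q' = 658 − 4.5·62 = 379.
Buyers' price falls by p* − pb = 100 − 62 = 38; sellers' price rises by ps − p* = 119 − 100 = 19.
So consumers capture 38/57 = 2/3 of each unit of subsidy.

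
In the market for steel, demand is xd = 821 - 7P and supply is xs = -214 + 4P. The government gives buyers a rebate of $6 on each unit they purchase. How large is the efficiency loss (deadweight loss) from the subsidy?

Deadweight loss = 504/11

Pre-subsidy: 821 - 7P = -214 + 4P gives P* = 1035/11, x* = 1786/11.
With the rebate, buyers effectively pay Pb = Ps − 6, where Ps is the price sellers receive.
Demand in terms of Ps becomes xd = 821 − 7(Ps − 6) = 863 - 7Ps. Setting this equal to supply: 863 - 7Ps = -214 + 4Ps, so Ps = 1077/11.
Buyers pay Pb = 1077/11 − 6 = 1011/11; x' = -214 + 4·(1077/11) = 1954/11.
The subsidy expands output by 1954/11 − 1786/11 = 168/11 past the efficient level; on those units the gap between marginal cost and willingness to pay runs from 0 up to 6.
DWL = ½ × 6 × 168/11 = 504/11.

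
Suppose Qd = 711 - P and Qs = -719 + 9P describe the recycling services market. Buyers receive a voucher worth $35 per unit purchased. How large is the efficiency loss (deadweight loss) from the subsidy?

Deadweight loss = $551.25

Pre-subsidy: 711 - P = -719 + 9P gives P* = 143, Q* = 568.
With the rebate, buyers effectively pay Pb = Ps − 35, where Ps is the price sellers receive.
Demand in terms of Ps becomes Qd = 711 − 1(Ps − 35) = 746 - Ps. Setting this equal to supply: 746 - Ps = -719 + 9Ps, so Ps = 146.5.
Buyers pay Pb = 146.5 − 35 = 111.5; Q' = -719 + 9·146.5 = 599.5.
The subsidy expands output by 599.5 − 568 = 31.5 past the efficient level; on those units the gap between marginal cost and willingness to pay runs from 0 up to 35.
DWL = ½ × 35 × 31.5 = 551.25.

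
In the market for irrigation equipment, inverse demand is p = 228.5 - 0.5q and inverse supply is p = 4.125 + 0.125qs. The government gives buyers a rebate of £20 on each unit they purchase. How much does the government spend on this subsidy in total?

Government cost = £7820

Pre-subsidy: 228.5 - 0.5q = 4.125 + 0.125q gives q* = 359 and p* = 49.
With the rebate, buyers effectively pay pb = ps − 20, where ps is the price sellers receive.
On the curves, pb = 228.5 - 0.5q and ps = 4.125 + 0.125q; the wedge ps − pb = 20 gives 4.125 + 0.125q − (228.5 - 0.5q) = 20, so q' = 391.
Then pb = 228.5 − 0.5·391 = 33 and ps = 4.125 + 0.125·391 = 53.
Government outlay = subsidy × quantity = 20 × 391 = 7820.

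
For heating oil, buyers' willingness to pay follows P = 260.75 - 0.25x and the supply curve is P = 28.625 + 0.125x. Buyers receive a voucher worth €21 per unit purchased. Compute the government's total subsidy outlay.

Government cost = €14175

Pre-subsidy: 260.75 - 0.25x = 28.625 + 0.125x gives x* = 619 and P* = 106.
With the rebate, buyers effectively pay Pb = Ps − 21, where Ps is the price sellers receive.
On the curves, Pb = 260.75 - 0.25x and Ps = 28.625 + 0.125x; the wedge Ps − Pb = 21 gives 28.625 + 0.125x − (260.75 - 0.25x) = 21, so x' = 675.
Then Pb = 260.75 − 0.25·675 = 92 and Ps = 28.625 + 0.125·675 = 113.
Government outlay = subsidy × quantity = 21 × 675 = 14175.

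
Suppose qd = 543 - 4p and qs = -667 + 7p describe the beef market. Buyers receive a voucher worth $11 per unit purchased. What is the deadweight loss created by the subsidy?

Deadweight loss = $154

Pre-subsidy: 543 - 4p = -667 + 7p gives p* = 110, q* = 103.
With the rebate, buyers effectively pay pb = ps − 11, where ps is the price sellers receive.
Demand in terms of ps becomes qd = 543 − 4(ps − 11) = 587 - 4ps. Setting this equal to supply: 587 - 4ps = -667 + 7ps, so ps = 114.
Buyers pay pb = 114 − 11 = 103; q' = -667 + 7·114 = 131.
The subsidy expands output by 131 − 103 = 28 past the efficient level; on those units the gap between marginal cost and willingness to pay runs from 0 up to 11.
DWL = ½ × 11 × 28 = 154.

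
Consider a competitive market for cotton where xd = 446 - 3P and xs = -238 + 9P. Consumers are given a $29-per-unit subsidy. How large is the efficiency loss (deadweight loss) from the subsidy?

Deadweight loss = $946.125

Pre-subsidy: 446 - 3P = -238 + 9P gives P* = 57, x* = 275.
With the rebate, buyers effectively pay Pb = Ps − 29, where Ps is the price sellers receive.
Demand in terms of Ps becomes xd = 446 − 3(Ps − 29) = 533 - 3Ps. Setting this equal to supply: 533 - 3Ps = -238 + 9Ps, so Ps = 64.25.
Buyers pay Pb = 64.25 − 29 = 35.25; x' = -238 + 9·64.25 = 340.25.
The subsidy expands output by 340.25 − 275 = 65.25 past the efficient level; on those units the gap between marginal cost and willingness to pay runs from 0 up to 29.
DWL = ½ × 29 × 65.25 = 946.125.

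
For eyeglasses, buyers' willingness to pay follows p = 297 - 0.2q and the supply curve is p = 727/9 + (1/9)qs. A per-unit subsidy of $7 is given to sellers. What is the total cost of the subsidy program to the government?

Government cost = $5022.5

Pre-subsidy: 297 - 0.2q = 727/9 + (1/9)q gives q* = 695 and p* = 158.
With the subsidy, sellers receive ps = pb + 7 for each unit, where pb is the price buyers pay.
On the curves, pb = 297 - 0.2q and ps = 727/9 + (1/9)q; the wedge ps − pb = 7 gives 727/9 + (1/9)q − (297 - 0.2q) = 7, so q' = 717.5.
Then pb = 297 − 0.2·717.5 = 153.5 and ps = 727/9 + (1/9)·717.5 = 160.5.
Government outlay = subsidy × quantity = 7 × 717.5 = 5022.5.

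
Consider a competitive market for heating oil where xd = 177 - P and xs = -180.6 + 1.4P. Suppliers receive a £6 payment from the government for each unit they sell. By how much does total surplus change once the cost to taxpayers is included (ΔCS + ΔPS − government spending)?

Pre-subsidy: 177 - P = -180.6 + 1.4P gives P* = 149, x* = 28.
With the subsidy, sellers receive Ps = Pb + 6 for each unit, where Pb is the price buyers pay.
Supply in terms of Pb becomes xs = -180.6 + 1.4(Pb + 6) = -172.2 + 1.4Pb. Setting this equal to demand: 177 - Pb = -172.2 + 1.4Pb, so Pb = 145.5.
Sellers receive Ps = 145.5 + 6 = 151.5; x' = 177 − 1·145.5 = 31.5.
ΔCS = ½(28 + 31.5)(149 − 145.5) = 104.125; ΔPS = ½(28 + 31.5)(151.5 − 149) = 74.375.
Government spending = 6 × 31.5 = 189.
Net change = 104.125 + 74.375 − 189 = -10.5. The loss equals the DWL triangle ½·6·3.5.

Net change in total surplus = -£10.5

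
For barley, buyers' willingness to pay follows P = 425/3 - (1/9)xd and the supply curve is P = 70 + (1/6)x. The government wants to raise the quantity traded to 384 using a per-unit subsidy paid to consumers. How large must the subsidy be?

Required subsidy s = 35 per unit

At x = 384, from the demand curve buyers pay Pb = 425/3 − (1/9)·384 = 99; from the supply curve sellers need Ps = 70 + (1/6)·384 = 134.
The subsidy must fill the gap: s = Ps − Pb = 134 − 99 = 35.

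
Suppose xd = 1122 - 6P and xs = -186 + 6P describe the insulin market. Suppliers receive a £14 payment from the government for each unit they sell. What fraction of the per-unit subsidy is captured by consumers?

Consumer share = 0.5

Pre-subsidy: 1122 - 6P = -186 + 6P gives P* = 109, x* = 468.
With the subsidy, sellers receive Ps = Pb + 14 for each unit, where Pb is the price buyers pay.
Supply in terms of Pb becomes xs = -186 + 6(Pb + 14) = -102 + 6Pb. Setting this equal to demand: 1122 - 6Pb = -102 + 6Pb, so Pb = 102.
Sellers receive Ps = 102 + 14 = 116; x' = 1122 − 6·102 = 510.
Buyers' price falls by P* − Pb = 109 − 102 = 7; sellers' price rises by Ps − P* = 116 − 109 = 7.
So consumers capture 7/14 = 0.5 of each unit of subsidy.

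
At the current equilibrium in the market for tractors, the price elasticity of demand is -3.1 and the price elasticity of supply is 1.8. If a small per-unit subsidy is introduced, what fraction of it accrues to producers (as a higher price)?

For a small subsidy around the equilibrium, the benefit split depends on the relative slopes, which at a point are proportional to the elasticities.
Buyer share = εs/(εs + |εd|) = 1.8/(1.8 + 3.1) = 18/49; seller share = |εd|/(εs + |εd|) = 31/49.
So producers capture 31/49 of the subsidy.

Producer share = 31/49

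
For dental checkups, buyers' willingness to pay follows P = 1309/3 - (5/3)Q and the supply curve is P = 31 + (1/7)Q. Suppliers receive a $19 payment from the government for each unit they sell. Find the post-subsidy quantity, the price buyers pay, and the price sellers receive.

Q' = 234.5; buyers pay $45.5; sellers receive $64.5

Pre-subsidy: 1309/3 - (5/3)Q = 31 + (1/7)Q gives Q* = 224 and P* = 63.
With the subsidy, sellers receive Ps = Pb + 19 for each unit, where Pb is the price buyers pay.
On the curves, Pb = 1309/3 - (5/3)Q and Ps = 31 + (1/7)Q; the wedge Ps − Pb = 19 gives 31 + (1/7)Q − (1309/3 - (5/3)Q) = 19, so Q' = 234.5.
Then Pb = 1309/3 − (5/3)·234.5 = 45.5 and Ps = 31 + (1/7)·234.5 = 64.5.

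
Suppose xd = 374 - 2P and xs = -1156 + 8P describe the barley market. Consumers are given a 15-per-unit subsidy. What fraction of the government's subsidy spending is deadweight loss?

Pre-subsidy: 374 - 2P = -1156 + 8P gives P* = 153, x* = 68.
With the rebate, buyers effectively pay Pb = Ps − 15, where Ps is the price sellers receive.
Demand in terms of Ps becomes xd = 374 − 2(Ps − 15) = 404 - 2Ps. Setting this equal to supply: 404 - 2Ps = -1156 + 8Ps, so Ps = 156.
Buyers pay Pb = 156 − 15 = 141; x' = -1156 + 8·156 = 92.
ΔCS = ½(68 + 92)(153 − 141) = 960; ΔPS = ½(68 + 92)(156 − 153) = 240.
Government spending = 15 × 92 = 1380.
DWL = ½ × 15 × (92 − 68) = 180; fraction = 180 / 1380 = 3/23.

DWL / government spending = 3/23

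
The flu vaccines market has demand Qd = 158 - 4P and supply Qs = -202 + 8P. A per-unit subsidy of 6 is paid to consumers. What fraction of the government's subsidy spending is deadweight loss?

Pre-subsidy: 158 - 4P = -202 + 8P gives P* = 30, Q* = 38.
With the rebate, buyers effectively pay Pb = Ps − 6, where Ps is the price sellers receive.
Demand in terms of Ps becomes Qd = 158 − 4(Ps − 6) = 182 - 4Ps. Setting this equal to supply: 182 - 4Ps = -202 + 8Ps, so Ps = 32.
Buyers pay Pb = 32 − 6 = 26; Q' = -202 + 8·32 = 54.
ΔCS = ½(38 + 54)(30 − 26) = 184; ΔPS = ½(38 + 54)(32 − 30) = 92.
Government spending = 6 × 54 = 324.
DWL = ½ × 6 × (54 − 38) = 48; fraction = 48 / 324 = 4/27.

DWL / government spending = 4/27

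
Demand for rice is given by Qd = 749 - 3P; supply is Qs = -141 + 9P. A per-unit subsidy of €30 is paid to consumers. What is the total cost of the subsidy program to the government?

Pre-subsidy: 749 - 3P = -141 + 9P gives P* = 445/6, Q* = 526.5.
With the rebate, buyers effectively pay Pb = Ps − 30, where Ps is the price sellers receive.
Demand in terms of Ps becomes Qd = 749 − 3(Ps − 30) = 839 - 3Ps. Setting this equal to supply: 839 - 3Ps = -141 + 9Ps, so Ps = 245/3.
Buyers pay Pb = 245/3 − 30 = 155/3; Q' = -141 + 9·(245/3) = 594.
Government outlay = subsidy × quantity = 30 × 594 = 17820.

Government cost = €17820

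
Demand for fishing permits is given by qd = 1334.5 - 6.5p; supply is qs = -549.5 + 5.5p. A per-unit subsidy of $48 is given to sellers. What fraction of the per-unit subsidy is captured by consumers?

Consumer share = 11/24

Pre-subsidy: 1334.5 - 6.5p = -549.5 + 5.5p gives p* = 157, q* = 314.
With the subsidy, sellers receive ps = pb + 48 for each unit, where pb is the price buyers pay.
Supply in terms of pb becomes qs = -549.5 + 5.5(pb + 48) = -285.5 + 5.5pb. Setting this equal to demand: 1334.5 - 6.5pb = -285.5 + 5.5pb, so pb = 135.
Sellers receive ps = 135 + 48 = 183; q' = 1334.5 − 6.5·135 = 457.
Buyers' price falls by p* − pb = 157 − 135 = 22; sellers' price rises by ps − p* = 183 − 157 = 26.
So consumers capture 22/48 = 11/24 of each unit of subsidy.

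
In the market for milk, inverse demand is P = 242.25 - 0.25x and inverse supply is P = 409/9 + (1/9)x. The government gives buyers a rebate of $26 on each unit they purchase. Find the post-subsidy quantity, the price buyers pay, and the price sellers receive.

Pre-subsidy: 242.25 - 0.25x = 409/9 + (1/9)x gives x* = 545 and P* = 106.
With the rebate, buyers effectively pay Pb = Ps − 26, where Ps is the price sellers receive.
On the curves, Pb = 242.25 - 0.25x and Ps = 409/9 + (1/9)x; the wedge Ps − Pb = 26 gives 409/9 + (1/9)x − (242.25 - 0.25x) = 26, so x' = 617.
Then Pb = 242.25 − 0.25·617 = 88 and Ps = 409/9 + (1/9)·617 = 114.

x' = 617; buyers pay $88; sellers receive $114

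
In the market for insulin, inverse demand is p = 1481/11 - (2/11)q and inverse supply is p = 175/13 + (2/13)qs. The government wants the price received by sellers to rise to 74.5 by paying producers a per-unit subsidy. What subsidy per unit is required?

Required subsidy s = 12 per unit

At a seller price of 74.5, quantity supplied is -87.5 + 6.5·74.5 = 396.75.
Buyers absorb 396.75 only when they pay pb = 1481/11 − (2/11)·396.75 = 62.5.
s = ps − pb = 74.5 − 62.5 = 12.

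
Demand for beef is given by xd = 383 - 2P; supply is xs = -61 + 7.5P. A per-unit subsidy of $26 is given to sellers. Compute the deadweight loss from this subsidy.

Deadweight loss = 10140/19

Pre-subsidy: 383 - 2P = -61 + 7.5P gives P* = 888/19, x* = 5501/19.
With the subsidy, sellers receive Ps = Pb + 26 for each unit, where Pb is the price buyers pay.
Supply in terms of Pb becomes xs = -61 + 7.5(Pb + 26) = 134 + 7.5Pb. Setting this equal to demand: 383 - 2Pb = 134 + 7.5Pb, so Pb = 498/19.
Sellers receive Ps = 498/19 + 26 = 992/19; x' = 383 − 2·(498/19) = 6281/19.
The subsidy expands output by 6281/19 − 5501/19 = 780/19 past the efficient level; on those units the gap between marginal cost and willingness to pay runs from 0 up to 26.
DWL = ½ × 26 × 780/19 = 10140/19.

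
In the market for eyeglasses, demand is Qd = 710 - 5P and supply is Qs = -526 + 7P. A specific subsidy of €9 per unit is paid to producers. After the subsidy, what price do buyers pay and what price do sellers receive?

Pre-subsidy: 710 - 5P = -526 + 7P gives P* = 103, Q* = 195.
With the subsidy, sellers receive Ps = Pb + 9 for each unit, where Pb is the price buyers pay.
Supply in terms of Pb becomes Qs = -526 + 7(Pb + 9) = -463 + 7Pb. Setting this equal to demand: 710 - 5Pb = -463 + 7Pb, so Pb = 97.75.
Sellers receive Ps = 97.75 + 9 = 106.75; Q' = 710 − 5·97.75 = 221.25.

Buyers pay €97.75; sellers receive €106.75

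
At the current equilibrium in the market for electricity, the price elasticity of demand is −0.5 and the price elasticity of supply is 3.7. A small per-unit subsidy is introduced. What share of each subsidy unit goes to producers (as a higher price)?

For a small subsidy around the equilibrium, the benefit split depends on the relative slopes, which at a point are proportional to the elasticities.
Buyer share = εs/(εs + |εd|) = 3.7/(3.7 + 0.5) = 37/42; seller share = |εd|/(εs + |εd|) = 5/42.
So producers capture 5/42 of the subsidy.

Producer share = 5/42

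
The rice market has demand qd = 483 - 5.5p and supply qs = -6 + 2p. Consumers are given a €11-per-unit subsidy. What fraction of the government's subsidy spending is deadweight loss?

DWL / government spending = 121/2108

Pre-subsidy: 483 - 5.5p = -6 + 2p gives p* = 65.2, q* = 124.4.
With the rebate, buyers effectively pay pb = ps − 11, where ps is the price sellers receive.
Demand in terms of ps becomes qd = 483 − 5.5(ps − 11) = 543.5 - 5.5ps. Setting this equal to supply: 543.5 - 5.5ps = -6 + 2ps, so ps = 1099/15.
Buyers pay pb = 1099/15 − 11 = 934/15; q' = -6 + 2·(1099/15) = 2108/15.
ΔCS = ½(124.4 + 2108/15)(65.2 − 934/15) = 87428/225; ΔPS = ½(124.4 + 2108/15)(1099/15 − 65.2) = 240427/225.
Government spending = 11 × 2108/15 = 23188/15.
DWL = ½ × 11 × (2108/15 − 124.4) = 1331/15; fraction = (1331/15) / (23188/15) = 121/2108.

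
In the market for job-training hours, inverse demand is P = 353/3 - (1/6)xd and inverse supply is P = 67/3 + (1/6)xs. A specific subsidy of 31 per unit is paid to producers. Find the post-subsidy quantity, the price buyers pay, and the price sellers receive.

x' = 379; buyers pay 54.5; sellers receive 85.5

Pre-subsidy: 353/3 - (1/6)x = 67/3 + (1/6)x gives x* = 286 and P* = 70.
With the subsidy, sellers receive Ps = Pb + 31 for each unit, where Pb is the price buyers pay.
On the curves, Pb = 353/3 - (1/6)x and Ps = 67/3 + (1/6)x; the wedge Ps − Pb = 31 gives 67/3 + (1/6)x − (353/3 - (1/6)x) = 31, so x' = 379.
Then Pb = 353/3 − (1/6)·379 = 54.5 and Ps = 67/3 + (1/6)·379 = 85.5.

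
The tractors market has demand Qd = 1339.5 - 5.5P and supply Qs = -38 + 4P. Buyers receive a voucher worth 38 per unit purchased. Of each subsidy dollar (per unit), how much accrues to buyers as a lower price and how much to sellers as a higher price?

Pre-subsidy: 1339.5 - 5.5P = -38 + 4P gives P* = 145, Q* = 542.
With the rebate, buyers effectively pay Pb = Ps − 38, where Ps is the price sellers receive.
Demand in terms of Ps becomes Qd = 1339.5 − 5.5(Ps − 38) = 1548.5 - 5.5Ps. Setting this equal to supply: 1548.5 - 5.5Ps = -38 + 4Ps, so Ps = 167.
Buyers pay Pb = 167 − 38 = 129; Q' = -38 + 4·167 = 630.
Buyers' price falls by P* − Pb = 145 − 129 = 16; sellers' price rises by Ps − P* = 167 − 145 = 22.

Buyers gain 16 per unit; sellers gain 22 per unit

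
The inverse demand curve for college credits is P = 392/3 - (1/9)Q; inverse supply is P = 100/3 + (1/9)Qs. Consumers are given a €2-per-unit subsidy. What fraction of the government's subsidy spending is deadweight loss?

Pre-subsidy: 392/3 - (1/9)Q = 100/3 + (1/9)Q gives Q* = 438 and P* = 82.
With the rebate, buyers effectively pay Pb = Ps − 2, where Ps is the price sellers receive.
On the curves, Pb = 392/3 - (1/9)Q and Ps = 100/3 + (1/9)Q; the wedge Ps − Pb = 2 gives 100/3 + (1/9)Q − (392/3 - (1/9)Q) = 2, so Q' = 447.
Then Pb = 392/3 − (1/9)·447 = 81 and Ps = 100/3 + (1/9)·447 = 83.
ΔCS = ½(438 + 447)(82 − 81) = 442.5; ΔPS = ½(438 + 447)(83 − 82) = 442.5.
Government spending = 2 × 447 = 894.
DWL = ½ × 2 × (447 − 438) = 9; fraction = 9 / 894 = 3/298.

DWL / government spending = 3/298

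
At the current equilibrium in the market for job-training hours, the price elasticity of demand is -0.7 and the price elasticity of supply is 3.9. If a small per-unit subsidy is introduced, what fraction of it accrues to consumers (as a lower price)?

For a small subsidy around the equilibrium, the benefit split depends on the relative slopes, which at a point are proportional to the elasticities.
Buyer share = εs/(εs + |εd|) = 3.9/(3.9 + 0.7) = 39/46; seller share = |εd|/(εs + |εd|) = 7/46.

Consumer share = 39/46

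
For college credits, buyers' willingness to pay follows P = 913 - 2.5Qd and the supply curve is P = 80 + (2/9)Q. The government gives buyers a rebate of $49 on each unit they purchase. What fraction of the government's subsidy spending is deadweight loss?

Pre-subsidy: 913 - 2.5Q = 80 + (2/9)Q gives Q* = 306 and P* = 148.
With the rebate, buyers effectively pay Pb = Ps − 49, where Ps is the price sellers receive.
On the curves, Pb = 913 - 2.5Q and Ps = 80 + (2/9)Q; the wedge Ps − Pb = 49 gives 80 + (2/9)Q − (913 - 2.5Q) = 49, so Q' = 324.
Then Pb = 913 − 2.5·324 = 103 and Ps = 80 + (2/9)·324 = 152.
ΔCS = ½(306 + 324)(148 − 103) = 14175; ΔPS = ½(306 + 324)(152 − 148) = 1260.
Government spending = 49 × 324 = 15876.
DWL = ½ × 49 × (324 − 306) = 441; fraction = 441 / 15876 = 1/36.

DWL / government spending = 1/36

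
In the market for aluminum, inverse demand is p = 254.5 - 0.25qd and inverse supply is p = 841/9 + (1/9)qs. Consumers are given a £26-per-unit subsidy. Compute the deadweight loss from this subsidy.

Deadweight loss = £936

Pre-subsidy: 254.5 - 0.25q = 841/9 + (1/9)q gives q* = 446 and p* = 143.
With the rebate, buyers effectively pay pb = ps − 26, where ps is the price sellers receive.
On the curves, pb = 254.5 - 0.25q and ps = 841/9 + (1/9)q; the wedge ps − pb = 26 gives 841/9 + (1/9)q − (254.5 - 0.25q) = 26, so q' = 518.
Then pb = 254.5 − 0.25·518 = 125 and ps = 841/9 + (1/9)·518 = 151.
The subsidy expands output by 518 − 446 = 72 past the efficient level; on those units the gap between marginal cost and willingness to pay runs from 0 up to 26.
DWL = ½ × 26 × 72 = 936.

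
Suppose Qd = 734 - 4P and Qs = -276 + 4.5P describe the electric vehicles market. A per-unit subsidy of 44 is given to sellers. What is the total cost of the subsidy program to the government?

Government cost = 263208/17

Pre-subsidy: 734 - 4P = -276 + 4.5P gives P* = 2020/17, Q* = 4398/17.
With the subsidy, sellers receive Ps = Pb + 44 for each unit, where Pb is the price buyers pay.
Supply in terms of Pb becomes Qs = -276 + 4.5(Pb + 44) = -78 + 4.5Pb. Setting this equal to demand: 734 - 4Pb = -78 + 4.5Pb, so Pb = 1624/17.
Sellers receive Ps = 1624/17 + 44 = 2372/17; Q' = 734 − 4·(1624/17) = 5982/17.
Government outlay = subsidy × quantity = 44 × 5982/17 = 263208/17.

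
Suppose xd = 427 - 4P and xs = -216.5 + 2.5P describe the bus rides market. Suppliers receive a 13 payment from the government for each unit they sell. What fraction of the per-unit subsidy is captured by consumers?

Consumer share = 5/13

Pre-subsidy: 427 - 4P = -216.5 + 2.5P gives P* = 99, x* = 31.
With the subsidy, sellers receive Ps = Pb + 13 for each unit, where Pb is the price buyers pay.
Supply in terms of Pb becomes xs = -216.5 + 2.5(Pb + 13) = -184 + 2.5Pb. Setting this equal to demand: 427 - 4Pb = -184 + 2.5Pb, so Pb = 94.
Sellers receive Ps = 94 + 13 = 107; x' = 427 − 4·94 = 51.
Buyers' price falls by P* − Pb = 99 − 94 = 5; sellers' price rises by Ps − P* = 107 − 99 = 8.
So consumers capture 5/13 = 5/13 of each unit of subsidy.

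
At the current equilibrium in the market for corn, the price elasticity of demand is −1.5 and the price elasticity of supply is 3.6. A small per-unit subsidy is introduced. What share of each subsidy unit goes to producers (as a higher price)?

Producer share = 5/17

For a small subsidy around the equilibrium, the benefit split depends on the relative slopes, which at a point are proportional to the elasticities.
Buyer share = εs/(εs + |εd|) = 3.6/(3.6 + 1.5) = 12/17; seller share = |εd|/(εs + |εd|) = 5/17.
So producers capture 5/17 of the subsidy.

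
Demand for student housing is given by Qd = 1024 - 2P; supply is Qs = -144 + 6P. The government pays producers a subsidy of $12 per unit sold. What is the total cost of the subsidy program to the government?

Government cost = $9000

Pre-subsidy: 1024 - 2P = -144 + 6P gives P* = 146, Q* = 732.
With the subsidy, sellers receive Ps = Pb + 12 for each unit, where Pb is the price buyers pay.
Supply in terms of Pb becomes Qs = -144 + 6(Pb + 12) = -72 + 6Pb. Setting this equal to demand: 1024 - 2Pb = -72 + 6Pb, so Pb = 137.
Sellers receive Ps = 137 + 12 = 149; Q' = 1024 − 2·137 = 750.
Government outlay = subsidy × quantity = 12 × 750 = 9000.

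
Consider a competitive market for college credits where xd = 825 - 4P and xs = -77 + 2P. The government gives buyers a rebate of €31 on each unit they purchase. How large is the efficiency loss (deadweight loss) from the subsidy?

Pre-subsidy: 825 - 4P = -77 + 2P gives P* = 451/3, x* = 671/3.
With the rebate, buyers effectively pay Pb = Ps − 31, where Ps is the price sellers receive.
Demand in terms of Ps becomes xd = 825 − 4(Ps − 31) = 949 - 4Ps. Setting this equal to supply: 949 - 4Ps = -77 + 2Ps, so Ps = 171.
Buyers pay Pb = 171 − 31 = 140; x' = -77 + 2·171 = 265.
The subsidy expands output by 265 − 671/3 = 124/3 past the efficient level; on those units the gap between marginal cost and willingness to pay runs from 0 up to 31.
DWL = ½ × 31 × 124/3 = 1922/3.

Deadweight loss = 1922/3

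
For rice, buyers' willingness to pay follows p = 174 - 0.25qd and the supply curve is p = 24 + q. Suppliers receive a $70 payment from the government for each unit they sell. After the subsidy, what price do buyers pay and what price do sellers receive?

Buyers pay $130; sellers receive $200

Pre-subsidy: 174 - 0.25q = 24 + q gives q* = 120 and p* = 144.
With the subsidy, sellers receive ps = pb + 70 for each unit, where pb is the price buyers pay.
On the curves, pb = 174 - 0.25q and ps = 24 + q; the wedge ps − pb = 70 gives 24 + q − (174 - 0.25q) = 70, so q' = 176.
Then pb = 174 − 0.25·176 = 130 and ps = 24 + 1·176 = 200.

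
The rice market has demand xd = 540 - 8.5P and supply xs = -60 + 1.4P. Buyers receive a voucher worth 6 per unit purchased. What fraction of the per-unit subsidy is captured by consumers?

Consumer share = 14/99

Pre-subsidy: 540 - 8.5P = -60 + 1.4P gives P* = 2000/33, x* = 820/33.
With the rebate, buyers effectively pay Pb = Ps − 6, where Ps is the price sellers receive.
Demand in terms of Ps becomes xd = 540 − 8.5(Ps − 6) = 591 - 8.5Ps. Setting this equal to supply: 591 - 8.5Ps = -60 + 1.4Ps, so Ps = 2170/33.
Buyers pay Pb = 2170/33 − 6 = 1972/33; x' = -60 + 1.4·(2170/33) = 1058/33.
Buyers' price falls by P* − Pb = 2000/33 − 1972/33 = 28/33; sellers' price rises by Ps − P* = 2170/33 − 2000/33 = 170/33.
So consumers capture (28/33)/6 = 14/99 of each unit of subsidy.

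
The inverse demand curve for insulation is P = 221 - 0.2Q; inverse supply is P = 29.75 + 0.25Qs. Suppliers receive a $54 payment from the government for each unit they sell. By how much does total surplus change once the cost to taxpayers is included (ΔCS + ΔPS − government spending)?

Pre-subsidy: 221 - 0.2Q = 29.75 + 0.25Q gives Q* = 425 and P* = 136.
With the subsidy, sellers receive Ps = Pb + 54 for each unit, where Pb is the price buyers pay.
On the curves, Pb = 221 - 0.2Q and Ps = 29.75 + 0.25Q; the wedge Ps − Pb = 54 gives 29.75 + 0.25Q − (221 - 0.2Q) = 54, so Q' = 545.
Then Pb = 221 − 0.2·545 = 112 and Ps = 29.75 + 0.25·545 = 166.
ΔCS = ½(425 + 545)(136 − 112) = 11640; ΔPS = ½(425 + 545)(166 − 136) = 14550.
Government spending = 54 × 545 = 29430.
Net change = 11640 + 14550 − 29430 = -3240. The loss equals the DWL triangle ½·54·120.

Net change in total surplus = -$3240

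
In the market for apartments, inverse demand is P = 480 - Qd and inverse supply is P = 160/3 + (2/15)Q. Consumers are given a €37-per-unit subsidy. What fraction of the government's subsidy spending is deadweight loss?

DWL / government spending = 111/2782

Pre-subsidy: 480 - Q = 160/3 + (2/15)Q gives Q* = 6400/17 and P* = 1760/17.
With the rebate, buyers effectively pay Pb = Ps − 37, where Ps is the price sellers receive.
On the curves, Pb = 480 - Q and Ps = 160/3 + (2/15)Q; the wedge Ps − Pb = 37 gives 160/3 + (2/15)Q − (480 - Q) = 37, so Q' = 6955/17.
Then Pb = 480 − 1·(6955/17) = 1205/17 and Ps = 160/3 + (2/15)·(6955/17) = 1834/17.
ΔCS = ½(6400/17 + 6955/17)(1760/17 − 1205/17) = 7412025/578; ΔPS = ½(6400/17 + 6955/17)(1834/17 − 1760/17) = 494135/289.
Government spending = 37 × 6955/17 = 257335/17.
DWL = ½ × 37 × (6955/17 − 6400/17) = 20535/34; fraction = (20535/34) / (257335/17) = 111/2782.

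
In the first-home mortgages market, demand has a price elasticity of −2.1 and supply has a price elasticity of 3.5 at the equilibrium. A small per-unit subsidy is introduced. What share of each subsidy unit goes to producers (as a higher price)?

Producer share = 0.375

For a small subsidy around the equilibrium, the benefit split depends on the relative slopes, which at a point are proportional to the elasticities.
Buyer share = εs/(εs + |εd|) = 3.5/(3.5 + 2.1) = 0.625; seller share = |εd|/(εs + |εd|) = 0.375.
So producers capture 0.375 of the subsidy.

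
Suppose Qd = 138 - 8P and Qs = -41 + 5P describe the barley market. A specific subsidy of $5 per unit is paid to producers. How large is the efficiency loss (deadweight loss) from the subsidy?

Deadweight loss = 500/13

Pre-subsidy: 138 - 8P = -41 + 5P gives P* = 179/13, Q* = 362/13.
With the subsidy, sellers receive Ps = Pb + 5 for each unit, where Pb is the price buyers pay.
Supply in terms of Pb becomes Qs = -41 + 5(Pb + 5) = -16 + 5Pb. Setting this equal to demand: 138 - 8Pb = -16 + 5Pb, so Pb = 154/13.
Sellers receive Ps = 154/13 + 5 = 219/13; Q' = 138 − 8·(154/13) = 562/13.
The subsidy expands output by 562/13 − 362/13 = 200/13 past the efficient level; on those units the gap between marginal cost and willingness to pay runs from 0 up to 5.
DWL = ½ × 5 × 200/13 = 500/13.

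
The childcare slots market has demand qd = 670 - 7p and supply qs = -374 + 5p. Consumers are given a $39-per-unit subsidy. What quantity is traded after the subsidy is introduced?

Pre-subsidy: 670 - 7p = -374 + 5p gives p* = 87, q* = 61.
With the rebate, buyers effectively pay pb = ps − 39, where ps is the price sellers receive.
Demand in terms of ps becomes qd = 670 − 7(ps − 39) = 943 - 7ps. Setting this equal to supply: 943 - 7ps = -374 + 5ps, so ps = 109.75.
Buyers pay pb = 109.75 − 39 = 70.75; q' = -374 + 5·109.75 = 174.75.

q' = 174.75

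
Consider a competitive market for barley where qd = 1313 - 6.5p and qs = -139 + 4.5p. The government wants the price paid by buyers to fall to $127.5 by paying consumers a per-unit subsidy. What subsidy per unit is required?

Required subsidy s = $11 per unit

At a buyer price of 127.5, quantity demanded is 1313 − 6.5·127.5 = 484.25.
Sellers supply 484.25 only when they receive ps with -139 + 4.5·ps = 484.25, i.e. ps = 138.5.
s = ps − pb = 138.5 − 127.5 = 11.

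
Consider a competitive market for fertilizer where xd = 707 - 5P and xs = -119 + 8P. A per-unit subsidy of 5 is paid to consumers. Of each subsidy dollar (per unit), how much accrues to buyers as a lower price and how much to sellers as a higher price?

Buyers gain 40/13 per unit; sellers gain 25/13 per unit

Pre-subsidy: 707 - 5P = -119 + 8P gives P* = 826/13, x* = 5061/13.
With the rebate, buyers effectively pay Pb = Ps − 5, where Ps is the price sellers receive.
Demand in terms of Ps becomes xd = 707 − 5(Ps − 5) = 732 - 5Ps. Setting this equal to supply: 732 - 5Ps = -119 + 8Ps, so Ps = 851/13.
Buyers pay Pb = 851/13 − 5 = 786/13; x' = -119 + 8·(851/13) = 5261/13.
Buyers' price falls by P* − Pb = 826/13 − 786/13 = 40/13; sellers' price rises by Ps − P* = 851/13 − 826/13 = 25/13.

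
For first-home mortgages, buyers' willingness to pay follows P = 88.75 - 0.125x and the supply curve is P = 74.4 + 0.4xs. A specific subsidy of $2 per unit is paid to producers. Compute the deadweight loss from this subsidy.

Pre-subsidy: 88.75 - 0.125x = 74.4 + 0.4x gives x* = 82/3 and P* = 256/3.
With the subsidy, sellers receive Ps = Pb + 2 for each unit, where Pb is the price buyers pay.
On the curves, Pb = 88.75 - 0.125x and Ps = 74.4 + 0.4x; the wedge Ps − Pb = 2 gives 74.4 + 0.4x − (88.75 - 0.125x) = 2, so x' = 218/7.
Then Pb = 88.75 − 0.125·(218/7) = 594/7 and Ps = 74.4 + 0.4·(218/7) = 608/7.
The subsidy expands output by 218/7 − 82/3 = 80/21 past the efficient level; on those units the gap between marginal cost and willingness to pay runs from 0 up to 2.
DWL = ½ × 2 × 80/21 = 80/21.

Deadweight loss = 80/21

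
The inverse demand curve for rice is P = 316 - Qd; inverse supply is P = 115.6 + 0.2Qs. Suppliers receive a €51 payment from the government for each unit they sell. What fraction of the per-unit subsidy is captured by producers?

Pre-subsidy: 316 - Q = 115.6 + 0.2Q gives Q* = 167 and P* = 149.
With the subsidy, sellers receive Ps = Pb + 51 for each unit, where Pb is the price buyers pay.
On the curves, Pb = 316 - Q and Ps = 115.6 + 0.2Q; the wedge Ps − Pb = 51 gives 115.6 + 0.2Q − (316 - Q) = 51, so Q' = 209.5.
Then Pb = 316 − 1·209.5 = 106.5 and Ps = 115.6 + 0.2·209.5 = 157.5.
Buyers' price falls by P* − Pb = 149 − 106.5 = 42.5; sellers' price rises by Ps − P* = 157.5 − 149 = 8.5.
So producers capture 8.5/51 = 1/6 of each unit of subsidy.

Producer share = 1/6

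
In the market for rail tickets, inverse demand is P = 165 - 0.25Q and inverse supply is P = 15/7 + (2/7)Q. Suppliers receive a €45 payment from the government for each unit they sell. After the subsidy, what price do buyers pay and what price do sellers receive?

Buyers pay €68; sellers receive €113

Pre-subsidy: 165 - 0.25Q = 15/7 + (2/7)Q gives Q* = 304 and P* = 89.
With the subsidy, sellers receive Ps = Pb + 45 for each unit, where Pb is the price buyers pay.
On the curves, Pb = 165 - 0.25Q and Ps = 15/7 + (2/7)Q; the wedge Ps − Pb = 45 gives 15/7 + (2/7)Q − (165 - 0.25Q) = 45, so Q' = 388.
Then Pb = 165 − 0.25·388 = 68 and Ps = 15/7 + (2/7)·388 = 113.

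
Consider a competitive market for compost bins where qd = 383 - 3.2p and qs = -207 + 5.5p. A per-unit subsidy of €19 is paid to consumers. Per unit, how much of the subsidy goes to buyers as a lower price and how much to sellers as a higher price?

Pre-subsidy: 383 - 3.2p = -207 + 5.5p gives p* = 5900/87, q* = 14441/87.
With the rebate, buyers effectively pay pb = ps − 19, where ps is the price sellers receive.
Demand in terms of ps becomes qd = 383 − 3.2(ps − 19) = 443.8 - 3.2ps. Setting this equal to supply: 443.8 - 3.2ps = -207 + 5.5ps, so ps = 6508/87.
Buyers pay pb = 6508/87 − 19 = 4855/87; q' = -207 + 5.5·(6508/87) = 17785/87.
Buyers' price falls by p* − pb = 5900/87 − 4855/87 = 1045/87; sellers' price rises by ps − p* = 6508/87 − 5900/87 = 608/87.

Buyers gain 1045/87 per unit; sellers gain 608/87 per unit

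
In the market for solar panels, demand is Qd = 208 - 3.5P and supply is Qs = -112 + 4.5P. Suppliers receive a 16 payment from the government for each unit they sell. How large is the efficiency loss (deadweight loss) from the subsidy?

Pre-subsidy: 208 - 3.5P = -112 + 4.5P gives P* = 40, Q* = 68.
With the subsidy, sellers receive Ps = Pb + 16 for each unit, where Pb is the price buyers pay.
Supply in terms of Pb becomes Qs = -112 + 4.5(Pb + 16) = -40 + 4.5Pb. Setting this equal to demand: 208 - 3.5Pb = -40 + 4.5Pb, so Pb = 31.
Sellers receive Ps = 31 + 16 = 47; Q' = 208 − 3.5·31 = 99.5.
The subsidy expands output by 99.5 − 68 = 31.5 past the efficient level; on those units the gap between marginal cost and willingness to pay runs from 0 up to 16.
DWL = ½ × 16 × 31.5 = 252.

Deadweight loss = 252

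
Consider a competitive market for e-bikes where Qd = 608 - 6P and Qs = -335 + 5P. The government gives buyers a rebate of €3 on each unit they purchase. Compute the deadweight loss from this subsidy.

Pre-subsidy: 608 - 6P = -335 + 5P gives P* = 943/11, Q* = 1030/11.
With the rebate, buyers effectively pay Pb = Ps − 3, where Ps is the price sellers receive.
Demand in terms of Ps becomes Qd = 608 − 6(Ps − 3) = 626 - 6Ps. Setting this equal to supply: 626 - 6Ps = -335 + 5Ps, so Ps = 961/11.
Buyers pay Pb = 961/11 − 3 = 928/11; Q' = -335 + 5·(961/11) = 1120/11.
The subsidy expands output by 1120/11 − 1030/11 = 90/11 past the efficient level; on those units the gap between marginal cost and willingness to pay runs from 0 up to 3.
DWL = ½ × 3 × 90/11 = 135/11.

Deadweight loss = 135/11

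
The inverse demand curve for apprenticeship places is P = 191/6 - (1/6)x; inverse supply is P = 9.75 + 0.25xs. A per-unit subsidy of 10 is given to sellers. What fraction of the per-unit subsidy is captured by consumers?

Consumer share = 0.4

Pre-subsidy: 191/6 - (1/6)x = 9.75 + 0.25x gives x* = 53 and P* = 23.
With the subsidy, sellers receive Ps = Pb + 10 for each unit, where Pb is the price buyers pay.
On the curves, Pb = 191/6 - (1/6)x and Ps = 9.75 + 0.25x; the wedge Ps − Pb = 10 gives 9.75 + 0.25x − (191/6 - (1/6)x) = 10, so x' = 77.
Then Pb = 191/6 − (1/6)·77 = 19 and Ps = 9.75 + 0.25·77 = 29.
Buyers' price falls by P* − Pb = 23 − 19 = 4; sellers' price rises by Ps − P* = 29 − 23 = 6.
So consumers capture 4/10 = 0.4 of each unit of subsidy.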